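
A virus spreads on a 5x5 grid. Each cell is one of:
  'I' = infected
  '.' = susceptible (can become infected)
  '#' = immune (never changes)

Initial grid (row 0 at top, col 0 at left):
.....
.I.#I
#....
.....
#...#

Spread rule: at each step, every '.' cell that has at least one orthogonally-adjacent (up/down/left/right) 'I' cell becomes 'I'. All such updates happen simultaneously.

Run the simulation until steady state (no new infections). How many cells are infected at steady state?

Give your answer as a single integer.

Answer: 21

Derivation:
Step 0 (initial): 2 infected
Step 1: +6 new -> 8 infected
Step 2: +7 new -> 15 infected
Step 3: +4 new -> 19 infected
Step 4: +2 new -> 21 infected
Step 5: +0 new -> 21 infected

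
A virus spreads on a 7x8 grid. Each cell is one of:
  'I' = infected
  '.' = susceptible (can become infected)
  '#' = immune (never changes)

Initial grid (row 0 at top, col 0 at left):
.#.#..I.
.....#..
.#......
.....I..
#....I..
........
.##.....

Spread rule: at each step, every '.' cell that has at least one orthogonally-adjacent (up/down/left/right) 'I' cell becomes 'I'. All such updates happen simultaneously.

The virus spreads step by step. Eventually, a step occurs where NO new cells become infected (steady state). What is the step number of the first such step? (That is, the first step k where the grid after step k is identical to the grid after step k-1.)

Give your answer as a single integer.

Step 0 (initial): 3 infected
Step 1: +9 new -> 12 infected
Step 2: +11 new -> 23 infected
Step 3: +9 new -> 32 infected
Step 4: +7 new -> 39 infected
Step 5: +3 new -> 42 infected
Step 6: +4 new -> 46 infected
Step 7: +2 new -> 48 infected
Step 8: +1 new -> 49 infected
Step 9: +0 new -> 49 infected

Answer: 9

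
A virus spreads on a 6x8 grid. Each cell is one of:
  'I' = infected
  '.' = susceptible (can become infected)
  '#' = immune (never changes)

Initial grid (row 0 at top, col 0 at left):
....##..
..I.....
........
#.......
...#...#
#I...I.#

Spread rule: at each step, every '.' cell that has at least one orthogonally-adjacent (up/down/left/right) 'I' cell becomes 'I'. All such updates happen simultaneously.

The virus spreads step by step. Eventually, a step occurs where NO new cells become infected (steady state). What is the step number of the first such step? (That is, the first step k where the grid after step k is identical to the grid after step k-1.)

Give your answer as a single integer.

Step 0 (initial): 3 infected
Step 1: +9 new -> 12 infected
Step 2: +14 new -> 26 infected
Step 3: +8 new -> 34 infected
Step 4: +3 new -> 37 infected
Step 5: +3 new -> 40 infected
Step 6: +1 new -> 41 infected
Step 7: +0 new -> 41 infected

Answer: 7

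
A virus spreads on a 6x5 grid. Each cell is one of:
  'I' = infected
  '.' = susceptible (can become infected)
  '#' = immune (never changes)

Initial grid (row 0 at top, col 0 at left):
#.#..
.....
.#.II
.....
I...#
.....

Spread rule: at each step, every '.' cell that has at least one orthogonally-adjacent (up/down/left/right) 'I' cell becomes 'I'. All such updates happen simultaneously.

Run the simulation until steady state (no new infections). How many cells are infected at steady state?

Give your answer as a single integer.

Step 0 (initial): 3 infected
Step 1: +8 new -> 11 infected
Step 2: +9 new -> 20 infected
Step 3: +4 new -> 24 infected
Step 4: +2 new -> 26 infected
Step 5: +0 new -> 26 infected

Answer: 26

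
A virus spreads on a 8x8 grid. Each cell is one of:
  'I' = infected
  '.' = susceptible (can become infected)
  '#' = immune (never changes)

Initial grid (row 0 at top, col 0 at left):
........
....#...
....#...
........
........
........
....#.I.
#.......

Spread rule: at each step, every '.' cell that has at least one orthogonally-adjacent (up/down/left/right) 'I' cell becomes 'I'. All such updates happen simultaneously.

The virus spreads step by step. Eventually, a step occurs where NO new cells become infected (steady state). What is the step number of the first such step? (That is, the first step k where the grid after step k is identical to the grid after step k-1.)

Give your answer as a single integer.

Step 0 (initial): 1 infected
Step 1: +4 new -> 5 infected
Step 2: +5 new -> 10 infected
Step 3: +5 new -> 15 infected
Step 4: +6 new -> 21 infected
Step 5: +8 new -> 29 infected
Step 6: +8 new -> 37 infected
Step 7: +7 new -> 44 infected
Step 8: +6 new -> 50 infected
Step 9: +4 new -> 54 infected
Step 10: +3 new -> 57 infected
Step 11: +2 new -> 59 infected
Step 12: +1 new -> 60 infected
Step 13: +0 new -> 60 infected

Answer: 13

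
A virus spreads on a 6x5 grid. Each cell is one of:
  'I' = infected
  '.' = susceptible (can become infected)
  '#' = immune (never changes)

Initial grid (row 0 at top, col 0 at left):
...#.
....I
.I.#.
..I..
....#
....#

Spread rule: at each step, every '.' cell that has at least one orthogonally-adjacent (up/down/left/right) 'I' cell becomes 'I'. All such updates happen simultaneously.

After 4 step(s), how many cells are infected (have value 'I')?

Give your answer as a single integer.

Step 0 (initial): 3 infected
Step 1: +9 new -> 12 infected
Step 2: +8 new -> 20 infected
Step 3: +5 new -> 25 infected
Step 4: +1 new -> 26 infected

Answer: 26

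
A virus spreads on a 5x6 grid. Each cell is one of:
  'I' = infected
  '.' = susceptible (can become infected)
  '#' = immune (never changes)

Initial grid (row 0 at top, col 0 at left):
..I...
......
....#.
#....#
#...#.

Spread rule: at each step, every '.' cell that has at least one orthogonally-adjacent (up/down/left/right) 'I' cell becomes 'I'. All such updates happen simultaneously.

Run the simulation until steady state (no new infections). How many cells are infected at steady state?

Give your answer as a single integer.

Step 0 (initial): 1 infected
Step 1: +3 new -> 4 infected
Step 2: +5 new -> 9 infected
Step 3: +6 new -> 15 infected
Step 4: +5 new -> 20 infected
Step 5: +4 new -> 24 infected
Step 6: +0 new -> 24 infected

Answer: 24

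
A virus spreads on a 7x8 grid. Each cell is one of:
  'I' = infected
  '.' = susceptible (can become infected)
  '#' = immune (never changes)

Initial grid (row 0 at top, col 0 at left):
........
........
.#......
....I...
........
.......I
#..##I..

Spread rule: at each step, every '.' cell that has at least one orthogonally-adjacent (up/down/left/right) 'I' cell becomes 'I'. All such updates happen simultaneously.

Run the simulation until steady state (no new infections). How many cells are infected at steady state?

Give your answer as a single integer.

Answer: 52

Derivation:
Step 0 (initial): 3 infected
Step 1: +9 new -> 12 infected
Step 2: +10 new -> 22 infected
Step 3: +9 new -> 31 infected
Step 4: +8 new -> 39 infected
Step 5: +8 new -> 47 infected
Step 6: +4 new -> 51 infected
Step 7: +1 new -> 52 infected
Step 8: +0 new -> 52 infected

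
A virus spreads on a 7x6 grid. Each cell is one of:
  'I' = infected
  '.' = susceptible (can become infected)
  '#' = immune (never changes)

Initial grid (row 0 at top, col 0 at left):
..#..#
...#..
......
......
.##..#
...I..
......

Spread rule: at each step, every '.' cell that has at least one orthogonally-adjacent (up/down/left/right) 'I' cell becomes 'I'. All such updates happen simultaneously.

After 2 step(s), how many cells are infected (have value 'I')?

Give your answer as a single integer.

Answer: 11

Derivation:
Step 0 (initial): 1 infected
Step 1: +4 new -> 5 infected
Step 2: +6 new -> 11 infected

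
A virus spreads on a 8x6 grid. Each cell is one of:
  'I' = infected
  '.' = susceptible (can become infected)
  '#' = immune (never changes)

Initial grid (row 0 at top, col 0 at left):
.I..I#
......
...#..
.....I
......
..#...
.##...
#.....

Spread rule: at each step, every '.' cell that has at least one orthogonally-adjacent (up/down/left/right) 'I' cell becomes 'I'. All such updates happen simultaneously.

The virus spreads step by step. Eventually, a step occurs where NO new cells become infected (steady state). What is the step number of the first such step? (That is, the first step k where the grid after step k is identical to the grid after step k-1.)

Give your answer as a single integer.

Answer: 9

Derivation:
Step 0 (initial): 3 infected
Step 1: +8 new -> 11 infected
Step 2: +9 new -> 20 infected
Step 3: +7 new -> 27 infected
Step 4: +6 new -> 33 infected
Step 5: +4 new -> 37 infected
Step 6: +2 new -> 39 infected
Step 7: +2 new -> 41 infected
Step 8: +1 new -> 42 infected
Step 9: +0 new -> 42 infected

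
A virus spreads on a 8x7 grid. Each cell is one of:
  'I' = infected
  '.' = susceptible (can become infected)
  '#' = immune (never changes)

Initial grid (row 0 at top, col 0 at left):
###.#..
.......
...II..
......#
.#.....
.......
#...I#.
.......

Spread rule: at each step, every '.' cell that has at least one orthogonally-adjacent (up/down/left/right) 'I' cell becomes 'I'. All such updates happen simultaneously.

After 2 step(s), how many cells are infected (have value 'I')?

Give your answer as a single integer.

Step 0 (initial): 3 infected
Step 1: +9 new -> 12 infected
Step 2: +14 new -> 26 infected

Answer: 26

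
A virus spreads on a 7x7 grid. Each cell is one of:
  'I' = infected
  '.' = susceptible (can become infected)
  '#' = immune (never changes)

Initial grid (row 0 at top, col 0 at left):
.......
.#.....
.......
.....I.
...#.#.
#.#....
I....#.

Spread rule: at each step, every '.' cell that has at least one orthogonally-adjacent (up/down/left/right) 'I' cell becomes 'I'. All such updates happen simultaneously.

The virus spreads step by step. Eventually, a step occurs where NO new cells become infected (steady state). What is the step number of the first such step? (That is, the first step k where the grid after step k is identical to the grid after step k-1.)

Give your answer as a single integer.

Step 0 (initial): 2 infected
Step 1: +4 new -> 6 infected
Step 2: +8 new -> 14 infected
Step 3: +9 new -> 23 infected
Step 4: +11 new -> 34 infected
Step 5: +4 new -> 38 infected
Step 6: +2 new -> 40 infected
Step 7: +2 new -> 42 infected
Step 8: +1 new -> 43 infected
Step 9: +0 new -> 43 infected

Answer: 9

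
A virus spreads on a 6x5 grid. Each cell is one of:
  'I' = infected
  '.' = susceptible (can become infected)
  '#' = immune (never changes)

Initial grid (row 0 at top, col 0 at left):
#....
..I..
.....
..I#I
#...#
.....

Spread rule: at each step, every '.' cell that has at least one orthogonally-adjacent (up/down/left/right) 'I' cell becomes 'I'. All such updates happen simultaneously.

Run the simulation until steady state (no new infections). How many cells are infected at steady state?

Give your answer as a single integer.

Step 0 (initial): 3 infected
Step 1: +7 new -> 10 infected
Step 2: +10 new -> 20 infected
Step 3: +4 new -> 24 infected
Step 4: +2 new -> 26 infected
Step 5: +0 new -> 26 infected

Answer: 26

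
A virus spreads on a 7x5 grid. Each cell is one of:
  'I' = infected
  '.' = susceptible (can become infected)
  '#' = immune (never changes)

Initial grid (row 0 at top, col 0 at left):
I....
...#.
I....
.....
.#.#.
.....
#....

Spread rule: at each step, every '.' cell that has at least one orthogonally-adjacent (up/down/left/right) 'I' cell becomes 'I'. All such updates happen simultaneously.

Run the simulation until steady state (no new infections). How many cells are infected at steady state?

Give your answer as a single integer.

Step 0 (initial): 2 infected
Step 1: +4 new -> 6 infected
Step 2: +5 new -> 11 infected
Step 3: +5 new -> 16 infected
Step 4: +5 new -> 21 infected
Step 5: +4 new -> 25 infected
Step 6: +3 new -> 28 infected
Step 7: +2 new -> 30 infected
Step 8: +1 new -> 31 infected
Step 9: +0 new -> 31 infected

Answer: 31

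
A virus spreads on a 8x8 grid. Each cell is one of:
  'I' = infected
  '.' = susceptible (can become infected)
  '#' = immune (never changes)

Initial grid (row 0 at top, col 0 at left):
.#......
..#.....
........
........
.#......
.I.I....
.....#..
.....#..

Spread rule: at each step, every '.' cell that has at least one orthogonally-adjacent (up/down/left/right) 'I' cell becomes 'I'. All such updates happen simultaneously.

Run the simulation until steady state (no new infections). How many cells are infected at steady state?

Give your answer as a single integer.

Answer: 59

Derivation:
Step 0 (initial): 2 infected
Step 1: +6 new -> 8 infected
Step 2: +10 new -> 18 infected
Step 3: +9 new -> 27 infected
Step 4: +9 new -> 36 infected
Step 5: +9 new -> 45 infected
Step 6: +8 new -> 53 infected
Step 7: +3 new -> 56 infected
Step 8: +2 new -> 58 infected
Step 9: +1 new -> 59 infected
Step 10: +0 new -> 59 infected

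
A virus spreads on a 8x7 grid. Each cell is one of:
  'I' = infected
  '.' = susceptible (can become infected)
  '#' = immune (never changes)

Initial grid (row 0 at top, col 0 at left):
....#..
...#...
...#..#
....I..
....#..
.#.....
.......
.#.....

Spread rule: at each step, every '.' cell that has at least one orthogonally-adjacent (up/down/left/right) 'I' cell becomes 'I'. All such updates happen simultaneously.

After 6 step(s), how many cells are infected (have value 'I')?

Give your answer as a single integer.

Step 0 (initial): 1 infected
Step 1: +3 new -> 4 infected
Step 2: +6 new -> 10 infected
Step 3: +7 new -> 17 infected
Step 4: +11 new -> 28 infected
Step 5: +10 new -> 38 infected
Step 6: +8 new -> 46 infected

Answer: 46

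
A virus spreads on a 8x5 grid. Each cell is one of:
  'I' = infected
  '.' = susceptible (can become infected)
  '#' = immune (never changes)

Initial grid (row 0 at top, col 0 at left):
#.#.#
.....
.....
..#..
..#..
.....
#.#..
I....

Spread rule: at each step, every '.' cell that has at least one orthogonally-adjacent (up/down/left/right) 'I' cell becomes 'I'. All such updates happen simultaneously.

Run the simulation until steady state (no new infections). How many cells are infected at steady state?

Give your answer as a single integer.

Answer: 33

Derivation:
Step 0 (initial): 1 infected
Step 1: +1 new -> 2 infected
Step 2: +2 new -> 4 infected
Step 3: +2 new -> 6 infected
Step 4: +5 new -> 11 infected
Step 5: +4 new -> 15 infected
Step 6: +4 new -> 19 infected
Step 7: +5 new -> 24 infected
Step 8: +5 new -> 29 infected
Step 9: +2 new -> 31 infected
Step 10: +2 new -> 33 infected
Step 11: +0 new -> 33 infected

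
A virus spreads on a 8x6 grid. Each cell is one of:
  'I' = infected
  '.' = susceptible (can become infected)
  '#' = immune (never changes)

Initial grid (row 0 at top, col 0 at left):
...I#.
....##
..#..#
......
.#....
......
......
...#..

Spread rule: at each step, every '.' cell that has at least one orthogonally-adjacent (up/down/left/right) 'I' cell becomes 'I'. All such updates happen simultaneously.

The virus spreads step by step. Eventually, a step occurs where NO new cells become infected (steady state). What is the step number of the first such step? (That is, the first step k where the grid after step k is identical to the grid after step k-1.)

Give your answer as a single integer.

Answer: 11

Derivation:
Step 0 (initial): 1 infected
Step 1: +2 new -> 3 infected
Step 2: +3 new -> 6 infected
Step 3: +4 new -> 10 infected
Step 4: +5 new -> 15 infected
Step 5: +6 new -> 21 infected
Step 6: +5 new -> 26 infected
Step 7: +5 new -> 31 infected
Step 8: +5 new -> 36 infected
Step 9: +3 new -> 39 infected
Step 10: +1 new -> 40 infected
Step 11: +0 new -> 40 infected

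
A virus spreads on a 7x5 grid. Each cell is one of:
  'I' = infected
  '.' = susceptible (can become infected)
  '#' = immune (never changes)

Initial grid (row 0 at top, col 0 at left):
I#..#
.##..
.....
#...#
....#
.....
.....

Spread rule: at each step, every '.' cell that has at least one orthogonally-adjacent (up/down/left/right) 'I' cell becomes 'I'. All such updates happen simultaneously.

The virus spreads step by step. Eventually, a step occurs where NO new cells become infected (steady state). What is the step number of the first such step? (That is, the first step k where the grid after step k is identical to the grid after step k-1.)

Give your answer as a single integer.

Answer: 11

Derivation:
Step 0 (initial): 1 infected
Step 1: +1 new -> 2 infected
Step 2: +1 new -> 3 infected
Step 3: +1 new -> 4 infected
Step 4: +2 new -> 6 infected
Step 5: +3 new -> 9 infected
Step 6: +6 new -> 15 infected
Step 7: +6 new -> 21 infected
Step 8: +4 new -> 25 infected
Step 9: +2 new -> 27 infected
Step 10: +1 new -> 28 infected
Step 11: +0 new -> 28 infected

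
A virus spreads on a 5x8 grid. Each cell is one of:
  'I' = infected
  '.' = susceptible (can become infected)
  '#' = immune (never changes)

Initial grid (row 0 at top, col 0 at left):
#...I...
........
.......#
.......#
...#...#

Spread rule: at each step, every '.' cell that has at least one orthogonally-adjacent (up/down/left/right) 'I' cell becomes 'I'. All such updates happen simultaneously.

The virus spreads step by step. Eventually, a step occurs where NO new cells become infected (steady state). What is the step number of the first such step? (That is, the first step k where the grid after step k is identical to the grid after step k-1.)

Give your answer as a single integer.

Step 0 (initial): 1 infected
Step 1: +3 new -> 4 infected
Step 2: +5 new -> 9 infected
Step 3: +7 new -> 16 infected
Step 4: +7 new -> 23 infected
Step 5: +5 new -> 28 infected
Step 6: +4 new -> 32 infected
Step 7: +2 new -> 34 infected
Step 8: +1 new -> 35 infected
Step 9: +0 new -> 35 infected

Answer: 9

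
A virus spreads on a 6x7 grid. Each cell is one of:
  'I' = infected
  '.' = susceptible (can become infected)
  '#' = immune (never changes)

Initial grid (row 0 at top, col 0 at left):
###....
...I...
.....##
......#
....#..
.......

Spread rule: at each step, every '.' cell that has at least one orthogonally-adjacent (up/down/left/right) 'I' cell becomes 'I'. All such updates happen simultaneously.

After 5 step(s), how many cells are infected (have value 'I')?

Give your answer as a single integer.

Step 0 (initial): 1 infected
Step 1: +4 new -> 5 infected
Step 2: +6 new -> 11 infected
Step 3: +7 new -> 18 infected
Step 4: +6 new -> 24 infected
Step 5: +5 new -> 29 infected

Answer: 29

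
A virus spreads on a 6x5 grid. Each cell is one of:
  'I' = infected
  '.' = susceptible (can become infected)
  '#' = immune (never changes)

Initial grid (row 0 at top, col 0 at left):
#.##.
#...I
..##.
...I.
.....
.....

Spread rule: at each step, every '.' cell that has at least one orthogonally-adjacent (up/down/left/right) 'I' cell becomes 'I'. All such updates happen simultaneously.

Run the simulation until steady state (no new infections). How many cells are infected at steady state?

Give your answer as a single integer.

Answer: 24

Derivation:
Step 0 (initial): 2 infected
Step 1: +6 new -> 8 infected
Step 2: +5 new -> 13 infected
Step 3: +6 new -> 19 infected
Step 4: +4 new -> 23 infected
Step 5: +1 new -> 24 infected
Step 6: +0 new -> 24 infected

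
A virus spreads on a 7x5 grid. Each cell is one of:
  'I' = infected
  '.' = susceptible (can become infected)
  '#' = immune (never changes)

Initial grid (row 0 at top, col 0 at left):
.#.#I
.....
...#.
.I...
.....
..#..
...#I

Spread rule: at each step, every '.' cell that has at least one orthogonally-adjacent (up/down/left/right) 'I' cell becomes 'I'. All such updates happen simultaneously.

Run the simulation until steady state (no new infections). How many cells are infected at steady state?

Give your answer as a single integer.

Step 0 (initial): 3 infected
Step 1: +6 new -> 9 infected
Step 2: +11 new -> 20 infected
Step 3: +6 new -> 26 infected
Step 4: +4 new -> 30 infected
Step 5: +0 new -> 30 infected

Answer: 30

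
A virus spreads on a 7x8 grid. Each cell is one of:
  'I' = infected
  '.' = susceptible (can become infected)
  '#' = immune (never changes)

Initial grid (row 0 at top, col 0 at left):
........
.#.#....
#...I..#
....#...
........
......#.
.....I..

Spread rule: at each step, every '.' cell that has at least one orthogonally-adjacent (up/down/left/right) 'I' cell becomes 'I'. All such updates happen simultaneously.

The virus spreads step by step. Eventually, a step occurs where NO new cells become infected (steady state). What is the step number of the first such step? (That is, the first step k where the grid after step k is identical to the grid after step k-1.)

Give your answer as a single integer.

Answer: 8

Derivation:
Step 0 (initial): 2 infected
Step 1: +6 new -> 8 infected
Step 2: +10 new -> 18 infected
Step 3: +13 new -> 31 infected
Step 4: +9 new -> 40 infected
Step 5: +6 new -> 46 infected
Step 6: +3 new -> 49 infected
Step 7: +1 new -> 50 infected
Step 8: +0 new -> 50 infected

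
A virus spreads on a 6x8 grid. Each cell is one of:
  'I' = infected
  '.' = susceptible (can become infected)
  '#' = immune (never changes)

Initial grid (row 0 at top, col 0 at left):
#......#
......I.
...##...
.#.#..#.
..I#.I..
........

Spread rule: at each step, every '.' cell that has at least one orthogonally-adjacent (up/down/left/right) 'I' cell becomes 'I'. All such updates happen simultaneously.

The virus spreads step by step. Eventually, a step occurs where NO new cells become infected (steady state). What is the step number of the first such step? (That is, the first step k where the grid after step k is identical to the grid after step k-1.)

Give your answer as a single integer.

Answer: 6

Derivation:
Step 0 (initial): 3 infected
Step 1: +11 new -> 14 infected
Step 2: +12 new -> 26 infected
Step 3: +8 new -> 34 infected
Step 4: +4 new -> 38 infected
Step 5: +2 new -> 40 infected
Step 6: +0 new -> 40 infected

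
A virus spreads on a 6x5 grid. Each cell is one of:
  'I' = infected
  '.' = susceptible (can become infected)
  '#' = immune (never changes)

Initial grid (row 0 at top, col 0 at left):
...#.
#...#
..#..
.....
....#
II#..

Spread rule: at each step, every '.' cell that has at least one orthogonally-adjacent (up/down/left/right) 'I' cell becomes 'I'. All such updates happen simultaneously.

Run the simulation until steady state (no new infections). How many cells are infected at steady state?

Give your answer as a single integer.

Step 0 (initial): 2 infected
Step 1: +2 new -> 4 infected
Step 2: +3 new -> 7 infected
Step 3: +4 new -> 11 infected
Step 4: +3 new -> 14 infected
Step 5: +5 new -> 19 infected
Step 6: +4 new -> 23 infected
Step 7: +0 new -> 23 infected

Answer: 23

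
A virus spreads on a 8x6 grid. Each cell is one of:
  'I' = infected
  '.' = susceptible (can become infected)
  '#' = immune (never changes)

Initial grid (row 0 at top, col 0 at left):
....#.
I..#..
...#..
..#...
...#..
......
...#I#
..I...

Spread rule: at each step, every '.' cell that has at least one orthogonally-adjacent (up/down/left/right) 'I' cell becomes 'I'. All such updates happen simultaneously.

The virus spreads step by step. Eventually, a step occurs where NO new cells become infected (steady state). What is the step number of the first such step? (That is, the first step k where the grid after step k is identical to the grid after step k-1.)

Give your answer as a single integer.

Answer: 8

Derivation:
Step 0 (initial): 3 infected
Step 1: +8 new -> 11 infected
Step 2: +11 new -> 22 infected
Step 3: +9 new -> 31 infected
Step 4: +6 new -> 37 infected
Step 5: +2 new -> 39 infected
Step 6: +1 new -> 40 infected
Step 7: +1 new -> 41 infected
Step 8: +0 new -> 41 infected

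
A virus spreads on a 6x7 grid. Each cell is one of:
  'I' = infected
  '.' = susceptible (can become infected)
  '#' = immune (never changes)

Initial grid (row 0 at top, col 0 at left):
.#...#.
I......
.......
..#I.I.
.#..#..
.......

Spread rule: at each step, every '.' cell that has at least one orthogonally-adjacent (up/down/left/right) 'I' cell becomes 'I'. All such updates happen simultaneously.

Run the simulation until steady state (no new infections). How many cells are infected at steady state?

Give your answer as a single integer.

Answer: 37

Derivation:
Step 0 (initial): 3 infected
Step 1: +9 new -> 12 infected
Step 2: +12 new -> 24 infected
Step 3: +9 new -> 33 infected
Step 4: +4 new -> 37 infected
Step 5: +0 new -> 37 infected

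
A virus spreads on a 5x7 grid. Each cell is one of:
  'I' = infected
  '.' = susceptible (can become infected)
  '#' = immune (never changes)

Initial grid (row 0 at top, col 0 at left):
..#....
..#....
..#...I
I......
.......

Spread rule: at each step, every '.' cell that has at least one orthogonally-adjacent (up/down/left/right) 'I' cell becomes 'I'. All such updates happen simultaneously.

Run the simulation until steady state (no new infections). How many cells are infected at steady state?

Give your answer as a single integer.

Answer: 32

Derivation:
Step 0 (initial): 2 infected
Step 1: +6 new -> 8 infected
Step 2: +9 new -> 17 infected
Step 3: +9 new -> 26 infected
Step 4: +5 new -> 31 infected
Step 5: +1 new -> 32 infected
Step 6: +0 new -> 32 infected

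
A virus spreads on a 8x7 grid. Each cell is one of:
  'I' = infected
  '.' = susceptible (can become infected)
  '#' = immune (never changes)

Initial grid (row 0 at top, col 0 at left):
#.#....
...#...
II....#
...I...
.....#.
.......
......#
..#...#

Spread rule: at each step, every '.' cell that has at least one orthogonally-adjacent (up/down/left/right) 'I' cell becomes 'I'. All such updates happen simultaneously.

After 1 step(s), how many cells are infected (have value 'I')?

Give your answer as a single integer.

Answer: 12

Derivation:
Step 0 (initial): 3 infected
Step 1: +9 new -> 12 infected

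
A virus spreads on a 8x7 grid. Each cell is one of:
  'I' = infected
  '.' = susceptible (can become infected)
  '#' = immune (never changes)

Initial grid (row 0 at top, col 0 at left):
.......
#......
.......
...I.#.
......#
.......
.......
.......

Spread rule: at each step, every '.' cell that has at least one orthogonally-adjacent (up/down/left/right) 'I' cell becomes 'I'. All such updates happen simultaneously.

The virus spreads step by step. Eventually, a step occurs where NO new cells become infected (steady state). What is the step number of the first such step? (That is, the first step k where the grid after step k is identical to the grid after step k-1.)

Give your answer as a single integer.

Answer: 8

Derivation:
Step 0 (initial): 1 infected
Step 1: +4 new -> 5 infected
Step 2: +7 new -> 12 infected
Step 3: +11 new -> 23 infected
Step 4: +12 new -> 35 infected
Step 5: +10 new -> 45 infected
Step 6: +6 new -> 51 infected
Step 7: +2 new -> 53 infected
Step 8: +0 new -> 53 infected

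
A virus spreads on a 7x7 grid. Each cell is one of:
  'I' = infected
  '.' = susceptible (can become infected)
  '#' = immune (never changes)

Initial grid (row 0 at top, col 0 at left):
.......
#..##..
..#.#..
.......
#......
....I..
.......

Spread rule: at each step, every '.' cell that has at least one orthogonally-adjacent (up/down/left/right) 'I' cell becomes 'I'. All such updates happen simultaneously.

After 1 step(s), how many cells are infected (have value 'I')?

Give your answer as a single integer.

Answer: 5

Derivation:
Step 0 (initial): 1 infected
Step 1: +4 new -> 5 infected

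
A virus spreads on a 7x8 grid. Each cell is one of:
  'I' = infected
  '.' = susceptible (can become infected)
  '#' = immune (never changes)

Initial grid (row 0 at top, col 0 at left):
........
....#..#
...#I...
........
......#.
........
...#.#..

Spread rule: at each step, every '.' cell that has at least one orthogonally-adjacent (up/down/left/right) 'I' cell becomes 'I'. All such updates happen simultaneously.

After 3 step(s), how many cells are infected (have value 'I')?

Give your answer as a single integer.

Step 0 (initial): 1 infected
Step 1: +2 new -> 3 infected
Step 2: +5 new -> 8 infected
Step 3: +8 new -> 16 infected

Answer: 16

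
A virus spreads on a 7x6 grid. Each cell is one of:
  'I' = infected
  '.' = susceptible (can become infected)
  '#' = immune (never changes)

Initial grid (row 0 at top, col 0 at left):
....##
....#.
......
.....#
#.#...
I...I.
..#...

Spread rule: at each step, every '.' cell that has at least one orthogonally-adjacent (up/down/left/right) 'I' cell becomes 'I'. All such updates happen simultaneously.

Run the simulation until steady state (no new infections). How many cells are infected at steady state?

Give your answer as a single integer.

Answer: 35

Derivation:
Step 0 (initial): 2 infected
Step 1: +6 new -> 8 infected
Step 2: +8 new -> 16 infected
Step 3: +3 new -> 19 infected
Step 4: +5 new -> 24 infected
Step 5: +5 new -> 29 infected
Step 6: +4 new -> 33 infected
Step 7: +2 new -> 35 infected
Step 8: +0 new -> 35 infected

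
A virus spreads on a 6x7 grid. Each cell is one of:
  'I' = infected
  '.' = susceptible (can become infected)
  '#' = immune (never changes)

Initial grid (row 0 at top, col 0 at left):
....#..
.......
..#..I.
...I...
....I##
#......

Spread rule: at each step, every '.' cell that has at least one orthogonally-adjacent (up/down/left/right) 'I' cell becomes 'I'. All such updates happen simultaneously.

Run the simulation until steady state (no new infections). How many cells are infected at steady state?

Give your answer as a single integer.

Answer: 37

Derivation:
Step 0 (initial): 3 infected
Step 1: +9 new -> 12 infected
Step 2: +9 new -> 21 infected
Step 3: +8 new -> 29 infected
Step 4: +5 new -> 34 infected
Step 5: +2 new -> 36 infected
Step 6: +1 new -> 37 infected
Step 7: +0 new -> 37 infected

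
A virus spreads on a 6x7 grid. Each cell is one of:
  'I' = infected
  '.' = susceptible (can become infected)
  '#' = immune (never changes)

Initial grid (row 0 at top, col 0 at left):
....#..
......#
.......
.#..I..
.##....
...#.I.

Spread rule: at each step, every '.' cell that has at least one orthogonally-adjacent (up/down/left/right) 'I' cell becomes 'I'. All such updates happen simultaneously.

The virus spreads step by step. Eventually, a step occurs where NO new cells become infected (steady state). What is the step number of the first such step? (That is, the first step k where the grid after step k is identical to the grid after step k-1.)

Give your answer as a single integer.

Step 0 (initial): 2 infected
Step 1: +7 new -> 9 infected
Step 2: +7 new -> 16 infected
Step 3: +4 new -> 20 infected
Step 4: +4 new -> 24 infected
Step 5: +4 new -> 28 infected
Step 6: +3 new -> 31 infected
Step 7: +2 new -> 33 infected
Step 8: +1 new -> 34 infected
Step 9: +1 new -> 35 infected
Step 10: +1 new -> 36 infected
Step 11: +0 new -> 36 infected

Answer: 11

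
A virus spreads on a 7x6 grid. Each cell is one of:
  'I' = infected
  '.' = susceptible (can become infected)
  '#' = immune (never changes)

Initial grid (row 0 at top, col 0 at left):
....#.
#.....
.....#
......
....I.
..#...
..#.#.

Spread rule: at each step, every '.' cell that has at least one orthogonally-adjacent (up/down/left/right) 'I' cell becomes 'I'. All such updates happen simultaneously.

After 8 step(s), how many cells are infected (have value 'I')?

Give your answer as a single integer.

Answer: 36

Derivation:
Step 0 (initial): 1 infected
Step 1: +4 new -> 5 infected
Step 2: +6 new -> 11 infected
Step 3: +6 new -> 17 infected
Step 4: +6 new -> 23 infected
Step 5: +7 new -> 30 infected
Step 6: +4 new -> 34 infected
Step 7: +1 new -> 35 infected
Step 8: +1 new -> 36 infected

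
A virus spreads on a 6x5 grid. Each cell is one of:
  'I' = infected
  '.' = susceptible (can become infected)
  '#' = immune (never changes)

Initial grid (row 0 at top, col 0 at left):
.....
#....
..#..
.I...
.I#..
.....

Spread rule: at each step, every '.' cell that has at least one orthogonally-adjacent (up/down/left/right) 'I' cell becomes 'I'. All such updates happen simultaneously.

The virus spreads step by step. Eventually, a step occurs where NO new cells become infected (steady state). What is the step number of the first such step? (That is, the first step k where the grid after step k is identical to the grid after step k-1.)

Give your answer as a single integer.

Answer: 7

Derivation:
Step 0 (initial): 2 infected
Step 1: +5 new -> 7 infected
Step 2: +5 new -> 12 infected
Step 3: +6 new -> 18 infected
Step 4: +6 new -> 24 infected
Step 5: +2 new -> 26 infected
Step 6: +1 new -> 27 infected
Step 7: +0 new -> 27 infected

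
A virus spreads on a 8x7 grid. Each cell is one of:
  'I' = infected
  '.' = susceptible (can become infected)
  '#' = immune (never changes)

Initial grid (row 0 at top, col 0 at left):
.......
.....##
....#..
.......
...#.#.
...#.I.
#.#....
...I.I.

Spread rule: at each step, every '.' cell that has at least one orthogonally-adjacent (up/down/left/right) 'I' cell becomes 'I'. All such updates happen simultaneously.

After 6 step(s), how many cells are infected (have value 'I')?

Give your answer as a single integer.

Step 0 (initial): 3 infected
Step 1: +7 new -> 10 infected
Step 2: +5 new -> 15 infected
Step 3: +4 new -> 19 infected
Step 4: +4 new -> 23 infected
Step 5: +6 new -> 29 infected
Step 6: +5 new -> 34 infected

Answer: 34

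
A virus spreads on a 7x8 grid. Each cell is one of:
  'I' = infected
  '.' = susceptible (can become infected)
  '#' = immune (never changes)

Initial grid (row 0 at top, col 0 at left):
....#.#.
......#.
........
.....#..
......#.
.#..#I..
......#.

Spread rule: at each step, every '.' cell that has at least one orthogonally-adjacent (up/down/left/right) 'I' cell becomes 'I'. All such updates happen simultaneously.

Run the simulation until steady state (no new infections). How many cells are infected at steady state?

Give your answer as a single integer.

Step 0 (initial): 1 infected
Step 1: +3 new -> 4 infected
Step 2: +3 new -> 7 infected
Step 3: +5 new -> 12 infected
Step 4: +6 new -> 18 infected
Step 5: +9 new -> 27 infected
Step 6: +8 new -> 35 infected
Step 7: +7 new -> 42 infected
Step 8: +3 new -> 45 infected
Step 9: +2 new -> 47 infected
Step 10: +1 new -> 48 infected
Step 11: +0 new -> 48 infected

Answer: 48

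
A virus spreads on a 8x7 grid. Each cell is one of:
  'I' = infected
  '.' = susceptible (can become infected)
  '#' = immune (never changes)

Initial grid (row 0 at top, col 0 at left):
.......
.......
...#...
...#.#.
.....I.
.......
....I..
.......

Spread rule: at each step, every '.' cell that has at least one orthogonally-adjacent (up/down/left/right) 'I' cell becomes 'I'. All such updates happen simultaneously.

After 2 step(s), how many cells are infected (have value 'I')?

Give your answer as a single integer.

Step 0 (initial): 2 infected
Step 1: +7 new -> 9 infected
Step 2: +9 new -> 18 infected

Answer: 18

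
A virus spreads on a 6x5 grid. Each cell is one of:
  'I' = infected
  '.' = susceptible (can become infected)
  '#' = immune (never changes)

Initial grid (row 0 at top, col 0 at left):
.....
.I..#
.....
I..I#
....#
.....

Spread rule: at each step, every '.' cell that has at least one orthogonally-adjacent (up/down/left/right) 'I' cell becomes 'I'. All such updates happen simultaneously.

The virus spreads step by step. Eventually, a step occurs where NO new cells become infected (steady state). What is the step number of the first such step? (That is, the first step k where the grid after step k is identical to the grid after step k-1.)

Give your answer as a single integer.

Answer: 5

Derivation:
Step 0 (initial): 3 infected
Step 1: +10 new -> 13 infected
Step 2: +9 new -> 22 infected
Step 3: +4 new -> 26 infected
Step 4: +1 new -> 27 infected
Step 5: +0 new -> 27 infected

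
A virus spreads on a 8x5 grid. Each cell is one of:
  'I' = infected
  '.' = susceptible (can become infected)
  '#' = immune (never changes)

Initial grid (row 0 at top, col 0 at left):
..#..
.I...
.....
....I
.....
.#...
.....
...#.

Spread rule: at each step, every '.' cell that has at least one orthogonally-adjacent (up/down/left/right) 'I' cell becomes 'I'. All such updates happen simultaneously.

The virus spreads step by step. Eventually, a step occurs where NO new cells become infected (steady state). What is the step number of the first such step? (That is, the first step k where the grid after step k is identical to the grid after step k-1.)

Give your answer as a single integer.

Answer: 8

Derivation:
Step 0 (initial): 2 infected
Step 1: +7 new -> 9 infected
Step 2: +10 new -> 19 infected
Step 3: +7 new -> 26 infected
Step 4: +4 new -> 30 infected
Step 5: +2 new -> 32 infected
Step 6: +3 new -> 35 infected
Step 7: +2 new -> 37 infected
Step 8: +0 new -> 37 infected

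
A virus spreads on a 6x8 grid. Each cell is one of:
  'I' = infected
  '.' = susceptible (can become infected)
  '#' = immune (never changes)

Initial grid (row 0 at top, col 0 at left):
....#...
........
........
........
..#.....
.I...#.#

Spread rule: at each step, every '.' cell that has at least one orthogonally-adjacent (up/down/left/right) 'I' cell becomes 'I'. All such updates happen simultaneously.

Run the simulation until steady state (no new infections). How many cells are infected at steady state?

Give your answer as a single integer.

Answer: 44

Derivation:
Step 0 (initial): 1 infected
Step 1: +3 new -> 4 infected
Step 2: +3 new -> 7 infected
Step 3: +5 new -> 12 infected
Step 4: +5 new -> 17 infected
Step 5: +6 new -> 23 infected
Step 6: +6 new -> 29 infected
Step 7: +6 new -> 35 infected
Step 8: +3 new -> 38 infected
Step 9: +3 new -> 41 infected
Step 10: +2 new -> 43 infected
Step 11: +1 new -> 44 infected
Step 12: +0 new -> 44 infected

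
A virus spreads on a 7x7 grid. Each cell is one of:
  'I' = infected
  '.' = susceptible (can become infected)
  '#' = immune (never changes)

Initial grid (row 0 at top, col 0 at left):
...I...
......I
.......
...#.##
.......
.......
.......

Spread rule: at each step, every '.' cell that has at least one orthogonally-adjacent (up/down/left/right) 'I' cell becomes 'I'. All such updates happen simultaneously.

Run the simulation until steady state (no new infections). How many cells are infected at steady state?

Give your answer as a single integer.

Answer: 46

Derivation:
Step 0 (initial): 2 infected
Step 1: +6 new -> 8 infected
Step 2: +6 new -> 14 infected
Step 3: +4 new -> 18 infected
Step 4: +4 new -> 22 infected
Step 5: +4 new -> 26 infected
Step 6: +6 new -> 32 infected
Step 7: +7 new -> 39 infected
Step 8: +5 new -> 44 infected
Step 9: +2 new -> 46 infected
Step 10: +0 new -> 46 infected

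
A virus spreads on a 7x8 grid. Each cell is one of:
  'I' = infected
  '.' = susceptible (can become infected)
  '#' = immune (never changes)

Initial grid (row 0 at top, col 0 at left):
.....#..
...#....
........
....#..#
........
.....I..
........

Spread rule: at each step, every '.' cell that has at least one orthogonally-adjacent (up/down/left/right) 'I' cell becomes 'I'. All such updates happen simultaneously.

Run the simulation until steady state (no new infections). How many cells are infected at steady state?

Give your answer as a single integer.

Step 0 (initial): 1 infected
Step 1: +4 new -> 5 infected
Step 2: +7 new -> 12 infected
Step 3: +7 new -> 19 infected
Step 4: +7 new -> 26 infected
Step 5: +8 new -> 34 infected
Step 6: +7 new -> 41 infected
Step 7: +5 new -> 46 infected
Step 8: +3 new -> 49 infected
Step 9: +2 new -> 51 infected
Step 10: +1 new -> 52 infected
Step 11: +0 new -> 52 infected

Answer: 52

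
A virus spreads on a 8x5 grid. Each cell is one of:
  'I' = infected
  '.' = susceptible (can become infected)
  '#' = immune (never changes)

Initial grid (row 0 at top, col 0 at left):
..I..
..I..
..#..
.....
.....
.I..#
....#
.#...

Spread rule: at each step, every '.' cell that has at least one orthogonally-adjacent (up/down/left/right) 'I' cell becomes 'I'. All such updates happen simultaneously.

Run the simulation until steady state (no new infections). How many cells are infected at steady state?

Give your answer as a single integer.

Step 0 (initial): 3 infected
Step 1: +8 new -> 11 infected
Step 2: +12 new -> 23 infected
Step 3: +9 new -> 32 infected
Step 4: +3 new -> 35 infected
Step 5: +1 new -> 36 infected
Step 6: +0 new -> 36 infected

Answer: 36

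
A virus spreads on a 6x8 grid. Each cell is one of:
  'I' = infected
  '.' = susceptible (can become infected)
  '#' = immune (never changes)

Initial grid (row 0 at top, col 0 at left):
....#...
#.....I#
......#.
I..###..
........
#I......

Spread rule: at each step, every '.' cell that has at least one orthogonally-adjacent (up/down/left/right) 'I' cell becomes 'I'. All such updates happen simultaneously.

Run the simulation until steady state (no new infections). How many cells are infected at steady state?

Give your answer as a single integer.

Step 0 (initial): 3 infected
Step 1: +7 new -> 10 infected
Step 2: +8 new -> 18 infected
Step 3: +6 new -> 24 infected
Step 4: +6 new -> 30 infected
Step 5: +4 new -> 34 infected
Step 6: +2 new -> 36 infected
Step 7: +2 new -> 38 infected
Step 8: +1 new -> 39 infected
Step 9: +1 new -> 40 infected
Step 10: +0 new -> 40 infected

Answer: 40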